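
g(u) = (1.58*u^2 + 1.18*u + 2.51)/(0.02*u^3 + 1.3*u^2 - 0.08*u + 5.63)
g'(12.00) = -0.02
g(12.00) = 1.08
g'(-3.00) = -0.15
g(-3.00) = 0.77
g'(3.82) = 0.02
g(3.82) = 1.18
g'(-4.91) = -0.09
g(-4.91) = 0.99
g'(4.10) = 0.01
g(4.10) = 1.19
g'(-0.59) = -0.01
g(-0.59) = 0.39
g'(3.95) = 0.02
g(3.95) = 1.19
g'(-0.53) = 0.01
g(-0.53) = 0.39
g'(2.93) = 0.07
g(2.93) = 1.14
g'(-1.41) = -0.18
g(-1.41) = 0.48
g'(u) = (3.16*u + 1.18)/(0.02*u^3 + 1.3*u^2 - 0.08*u + 5.63) + (-0.06*u^2 - 2.6*u + 0.08)*(1.58*u^2 + 1.18*u + 2.51)/(0.02*u^3 + 1.3*u^2 - 0.08*u + 5.63)^2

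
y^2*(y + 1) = y^3 + y^2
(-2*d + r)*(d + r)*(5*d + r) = -10*d^3 - 7*d^2*r + 4*d*r^2 + r^3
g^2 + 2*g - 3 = (g - 1)*(g + 3)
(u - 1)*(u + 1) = u^2 - 1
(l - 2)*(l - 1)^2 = l^3 - 4*l^2 + 5*l - 2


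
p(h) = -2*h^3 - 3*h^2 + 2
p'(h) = -6*h^2 - 6*h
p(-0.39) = 1.66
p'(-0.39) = 1.43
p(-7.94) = 814.00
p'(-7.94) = -330.62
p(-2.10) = 7.29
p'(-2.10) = -13.86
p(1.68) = -15.95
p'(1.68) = -27.01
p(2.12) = -30.54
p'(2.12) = -39.69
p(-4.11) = 90.18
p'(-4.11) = -76.69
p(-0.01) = 2.00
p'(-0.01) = 0.06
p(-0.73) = 1.18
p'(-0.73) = 1.18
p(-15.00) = 6077.00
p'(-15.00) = -1260.00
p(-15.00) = 6077.00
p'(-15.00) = -1260.00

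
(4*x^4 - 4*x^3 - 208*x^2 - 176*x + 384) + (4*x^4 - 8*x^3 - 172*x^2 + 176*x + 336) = 8*x^4 - 12*x^3 - 380*x^2 + 720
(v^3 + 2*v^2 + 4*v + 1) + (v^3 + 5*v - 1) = 2*v^3 + 2*v^2 + 9*v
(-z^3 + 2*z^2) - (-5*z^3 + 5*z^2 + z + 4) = 4*z^3 - 3*z^2 - z - 4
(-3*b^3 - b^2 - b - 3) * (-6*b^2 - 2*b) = 18*b^5 + 12*b^4 + 8*b^3 + 20*b^2 + 6*b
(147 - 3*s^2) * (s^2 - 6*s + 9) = -3*s^4 + 18*s^3 + 120*s^2 - 882*s + 1323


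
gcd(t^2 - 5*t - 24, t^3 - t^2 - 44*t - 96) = t^2 - 5*t - 24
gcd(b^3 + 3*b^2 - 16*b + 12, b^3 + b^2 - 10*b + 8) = b^2 - 3*b + 2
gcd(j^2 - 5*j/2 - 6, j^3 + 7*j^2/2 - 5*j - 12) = j + 3/2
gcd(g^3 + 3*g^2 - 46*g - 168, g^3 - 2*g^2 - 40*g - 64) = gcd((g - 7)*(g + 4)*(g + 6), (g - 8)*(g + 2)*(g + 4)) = g + 4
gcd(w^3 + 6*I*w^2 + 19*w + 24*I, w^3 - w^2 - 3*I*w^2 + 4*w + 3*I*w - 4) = w + I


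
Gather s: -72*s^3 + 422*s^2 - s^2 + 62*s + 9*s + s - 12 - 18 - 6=-72*s^3 + 421*s^2 + 72*s - 36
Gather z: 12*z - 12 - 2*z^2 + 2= -2*z^2 + 12*z - 10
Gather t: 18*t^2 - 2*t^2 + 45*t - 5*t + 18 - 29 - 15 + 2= 16*t^2 + 40*t - 24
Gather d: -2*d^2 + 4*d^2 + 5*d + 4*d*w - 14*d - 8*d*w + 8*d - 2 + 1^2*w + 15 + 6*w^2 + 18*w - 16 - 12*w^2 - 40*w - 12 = 2*d^2 + d*(-4*w - 1) - 6*w^2 - 21*w - 15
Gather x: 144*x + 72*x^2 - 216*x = 72*x^2 - 72*x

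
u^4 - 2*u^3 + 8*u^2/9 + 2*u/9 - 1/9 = (u - 1)^2*(u - 1/3)*(u + 1/3)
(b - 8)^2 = b^2 - 16*b + 64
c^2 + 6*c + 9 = (c + 3)^2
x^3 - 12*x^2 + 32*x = x*(x - 8)*(x - 4)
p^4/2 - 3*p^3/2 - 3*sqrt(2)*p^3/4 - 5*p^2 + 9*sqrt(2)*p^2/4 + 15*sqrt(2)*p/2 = p*(p/2 + 1)*(p - 5)*(p - 3*sqrt(2)/2)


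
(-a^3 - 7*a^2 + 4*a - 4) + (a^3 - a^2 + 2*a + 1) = -8*a^2 + 6*a - 3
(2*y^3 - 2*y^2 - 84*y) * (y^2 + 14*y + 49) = 2*y^5 + 26*y^4 - 14*y^3 - 1274*y^2 - 4116*y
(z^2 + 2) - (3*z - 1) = z^2 - 3*z + 3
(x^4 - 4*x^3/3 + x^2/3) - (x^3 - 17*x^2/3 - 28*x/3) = x^4 - 7*x^3/3 + 6*x^2 + 28*x/3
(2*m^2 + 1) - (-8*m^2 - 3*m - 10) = 10*m^2 + 3*m + 11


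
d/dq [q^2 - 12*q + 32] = 2*q - 12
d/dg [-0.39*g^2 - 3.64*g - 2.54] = -0.78*g - 3.64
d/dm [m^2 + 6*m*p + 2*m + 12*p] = 2*m + 6*p + 2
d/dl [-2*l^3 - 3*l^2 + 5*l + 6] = -6*l^2 - 6*l + 5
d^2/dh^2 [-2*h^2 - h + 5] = -4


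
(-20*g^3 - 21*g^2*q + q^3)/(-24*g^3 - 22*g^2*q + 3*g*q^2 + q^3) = (-20*g^2 - g*q + q^2)/(-24*g^2 + 2*g*q + q^2)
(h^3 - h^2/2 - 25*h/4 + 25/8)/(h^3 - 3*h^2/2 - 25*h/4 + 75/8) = (2*h - 1)/(2*h - 3)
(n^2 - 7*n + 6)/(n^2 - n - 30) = (n - 1)/(n + 5)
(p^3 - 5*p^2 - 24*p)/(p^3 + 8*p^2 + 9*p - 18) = p*(p - 8)/(p^2 + 5*p - 6)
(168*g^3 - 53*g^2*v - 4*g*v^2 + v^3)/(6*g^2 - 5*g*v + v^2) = (-56*g^2 - g*v + v^2)/(-2*g + v)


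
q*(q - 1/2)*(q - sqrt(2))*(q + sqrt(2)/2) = q^4 - sqrt(2)*q^3/2 - q^3/2 - q^2 + sqrt(2)*q^2/4 + q/2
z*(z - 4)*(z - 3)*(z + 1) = z^4 - 6*z^3 + 5*z^2 + 12*z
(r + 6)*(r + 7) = r^2 + 13*r + 42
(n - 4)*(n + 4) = n^2 - 16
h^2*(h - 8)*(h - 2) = h^4 - 10*h^3 + 16*h^2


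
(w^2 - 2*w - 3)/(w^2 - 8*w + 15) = (w + 1)/(w - 5)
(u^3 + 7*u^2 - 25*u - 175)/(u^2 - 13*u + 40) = (u^2 + 12*u + 35)/(u - 8)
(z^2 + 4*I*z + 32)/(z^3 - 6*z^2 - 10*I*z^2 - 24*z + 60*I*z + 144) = (z + 8*I)/(z^2 - 6*z*(1 + I) + 36*I)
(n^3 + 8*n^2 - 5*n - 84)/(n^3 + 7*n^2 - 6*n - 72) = (n + 7)/(n + 6)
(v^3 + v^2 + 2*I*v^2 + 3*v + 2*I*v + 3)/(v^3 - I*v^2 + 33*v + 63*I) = (v^2 + v*(1 - I) - I)/(v^2 - 4*I*v + 21)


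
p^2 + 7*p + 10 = (p + 2)*(p + 5)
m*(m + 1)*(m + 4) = m^3 + 5*m^2 + 4*m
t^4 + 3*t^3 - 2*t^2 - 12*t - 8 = (t - 2)*(t + 1)*(t + 2)^2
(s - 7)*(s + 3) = s^2 - 4*s - 21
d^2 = d^2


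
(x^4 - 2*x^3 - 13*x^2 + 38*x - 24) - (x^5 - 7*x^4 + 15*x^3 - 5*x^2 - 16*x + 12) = -x^5 + 8*x^4 - 17*x^3 - 8*x^2 + 54*x - 36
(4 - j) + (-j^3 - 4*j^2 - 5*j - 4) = -j^3 - 4*j^2 - 6*j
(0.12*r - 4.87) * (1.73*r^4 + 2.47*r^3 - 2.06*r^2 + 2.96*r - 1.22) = 0.2076*r^5 - 8.1287*r^4 - 12.2761*r^3 + 10.3874*r^2 - 14.5616*r + 5.9414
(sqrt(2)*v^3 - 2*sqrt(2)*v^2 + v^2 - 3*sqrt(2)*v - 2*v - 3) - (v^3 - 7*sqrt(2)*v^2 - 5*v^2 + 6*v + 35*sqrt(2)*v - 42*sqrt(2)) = -v^3 + sqrt(2)*v^3 + 6*v^2 + 5*sqrt(2)*v^2 - 38*sqrt(2)*v - 8*v - 3 + 42*sqrt(2)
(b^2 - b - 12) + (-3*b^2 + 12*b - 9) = -2*b^2 + 11*b - 21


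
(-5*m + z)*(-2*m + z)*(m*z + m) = 10*m^3*z + 10*m^3 - 7*m^2*z^2 - 7*m^2*z + m*z^3 + m*z^2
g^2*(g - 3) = g^3 - 3*g^2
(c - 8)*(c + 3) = c^2 - 5*c - 24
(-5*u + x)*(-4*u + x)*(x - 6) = 20*u^2*x - 120*u^2 - 9*u*x^2 + 54*u*x + x^3 - 6*x^2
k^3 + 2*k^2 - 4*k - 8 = (k - 2)*(k + 2)^2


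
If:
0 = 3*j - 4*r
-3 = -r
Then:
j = 4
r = 3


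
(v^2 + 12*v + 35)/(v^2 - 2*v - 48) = (v^2 + 12*v + 35)/(v^2 - 2*v - 48)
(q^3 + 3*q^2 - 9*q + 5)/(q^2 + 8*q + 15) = (q^2 - 2*q + 1)/(q + 3)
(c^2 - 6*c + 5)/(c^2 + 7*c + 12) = (c^2 - 6*c + 5)/(c^2 + 7*c + 12)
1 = 1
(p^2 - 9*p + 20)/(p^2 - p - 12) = (p - 5)/(p + 3)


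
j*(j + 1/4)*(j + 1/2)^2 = j^4 + 5*j^3/4 + j^2/2 + j/16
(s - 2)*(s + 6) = s^2 + 4*s - 12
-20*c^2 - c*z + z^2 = (-5*c + z)*(4*c + z)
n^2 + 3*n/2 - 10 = (n - 5/2)*(n + 4)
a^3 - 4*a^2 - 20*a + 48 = (a - 6)*(a - 2)*(a + 4)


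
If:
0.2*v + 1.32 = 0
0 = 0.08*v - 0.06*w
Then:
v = -6.60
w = -8.80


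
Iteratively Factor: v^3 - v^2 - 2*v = (v)*(v^2 - v - 2) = v*(v + 1)*(v - 2)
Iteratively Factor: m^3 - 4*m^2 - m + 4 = (m - 1)*(m^2 - 3*m - 4) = (m - 1)*(m + 1)*(m - 4)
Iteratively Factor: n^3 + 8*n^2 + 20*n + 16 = (n + 2)*(n^2 + 6*n + 8) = (n + 2)^2*(n + 4)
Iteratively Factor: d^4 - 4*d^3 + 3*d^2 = (d - 1)*(d^3 - 3*d^2) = d*(d - 1)*(d^2 - 3*d) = d*(d - 3)*(d - 1)*(d)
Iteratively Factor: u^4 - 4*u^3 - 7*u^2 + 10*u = (u - 5)*(u^3 + u^2 - 2*u) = u*(u - 5)*(u^2 + u - 2) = u*(u - 5)*(u - 1)*(u + 2)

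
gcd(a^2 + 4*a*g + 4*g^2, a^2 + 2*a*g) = a + 2*g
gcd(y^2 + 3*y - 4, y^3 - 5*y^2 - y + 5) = y - 1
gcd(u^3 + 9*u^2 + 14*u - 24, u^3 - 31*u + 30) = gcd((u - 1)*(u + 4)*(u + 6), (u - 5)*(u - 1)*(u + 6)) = u^2 + 5*u - 6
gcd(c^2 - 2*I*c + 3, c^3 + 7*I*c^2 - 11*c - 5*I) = c + I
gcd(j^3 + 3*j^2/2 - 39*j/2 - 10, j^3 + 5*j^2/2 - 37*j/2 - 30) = j^2 + j - 20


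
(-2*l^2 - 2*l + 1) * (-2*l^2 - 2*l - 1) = 4*l^4 + 8*l^3 + 4*l^2 - 1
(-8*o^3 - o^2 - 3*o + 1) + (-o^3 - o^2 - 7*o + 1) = -9*o^3 - 2*o^2 - 10*o + 2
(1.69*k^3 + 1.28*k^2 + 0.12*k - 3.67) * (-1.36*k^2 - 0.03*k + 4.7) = -2.2984*k^5 - 1.7915*k^4 + 7.7414*k^3 + 11.0036*k^2 + 0.6741*k - 17.249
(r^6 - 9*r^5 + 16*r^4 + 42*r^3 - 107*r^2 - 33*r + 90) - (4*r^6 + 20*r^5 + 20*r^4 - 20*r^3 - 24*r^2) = -3*r^6 - 29*r^5 - 4*r^4 + 62*r^3 - 83*r^2 - 33*r + 90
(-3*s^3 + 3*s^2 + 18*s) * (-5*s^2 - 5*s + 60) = 15*s^5 - 285*s^3 + 90*s^2 + 1080*s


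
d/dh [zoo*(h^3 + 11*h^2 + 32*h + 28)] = zoo*(h^2 + h + 1)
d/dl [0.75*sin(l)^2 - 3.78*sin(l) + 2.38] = (1.5*sin(l) - 3.78)*cos(l)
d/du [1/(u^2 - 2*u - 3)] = 2*(1 - u)/(-u^2 + 2*u + 3)^2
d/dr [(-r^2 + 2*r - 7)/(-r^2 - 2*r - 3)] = 4*(r^2 - 2*r - 5)/(r^4 + 4*r^3 + 10*r^2 + 12*r + 9)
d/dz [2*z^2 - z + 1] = 4*z - 1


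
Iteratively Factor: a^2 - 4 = (a - 2)*(a + 2)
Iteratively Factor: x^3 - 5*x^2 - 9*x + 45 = (x - 3)*(x^2 - 2*x - 15) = (x - 3)*(x + 3)*(x - 5)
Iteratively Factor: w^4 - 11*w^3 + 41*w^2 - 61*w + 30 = (w - 5)*(w^3 - 6*w^2 + 11*w - 6) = (w - 5)*(w - 1)*(w^2 - 5*w + 6) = (w - 5)*(w - 2)*(w - 1)*(w - 3)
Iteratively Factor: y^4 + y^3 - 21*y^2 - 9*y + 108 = (y + 4)*(y^3 - 3*y^2 - 9*y + 27) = (y + 3)*(y + 4)*(y^2 - 6*y + 9) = (y - 3)*(y + 3)*(y + 4)*(y - 3)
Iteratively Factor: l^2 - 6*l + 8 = (l - 2)*(l - 4)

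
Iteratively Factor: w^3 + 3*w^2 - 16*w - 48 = (w + 3)*(w^2 - 16) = (w + 3)*(w + 4)*(w - 4)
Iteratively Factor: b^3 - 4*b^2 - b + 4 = (b - 1)*(b^2 - 3*b - 4) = (b - 4)*(b - 1)*(b + 1)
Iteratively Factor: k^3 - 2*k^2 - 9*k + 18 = (k - 3)*(k^2 + k - 6) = (k - 3)*(k - 2)*(k + 3)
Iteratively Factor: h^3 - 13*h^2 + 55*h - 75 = (h - 3)*(h^2 - 10*h + 25) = (h - 5)*(h - 3)*(h - 5)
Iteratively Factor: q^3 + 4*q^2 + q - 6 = (q - 1)*(q^2 + 5*q + 6) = (q - 1)*(q + 2)*(q + 3)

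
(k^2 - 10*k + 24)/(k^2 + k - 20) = (k - 6)/(k + 5)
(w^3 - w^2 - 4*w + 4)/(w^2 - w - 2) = (w^2 + w - 2)/(w + 1)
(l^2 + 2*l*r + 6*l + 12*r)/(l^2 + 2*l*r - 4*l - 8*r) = (l + 6)/(l - 4)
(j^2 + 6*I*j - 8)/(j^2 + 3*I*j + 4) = (j + 2*I)/(j - I)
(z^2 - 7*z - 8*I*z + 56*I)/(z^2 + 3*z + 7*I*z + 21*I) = (z^2 - z*(7 + 8*I) + 56*I)/(z^2 + z*(3 + 7*I) + 21*I)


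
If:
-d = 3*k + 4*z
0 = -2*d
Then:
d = 0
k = -4*z/3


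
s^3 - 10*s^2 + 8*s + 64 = (s - 8)*(s - 4)*(s + 2)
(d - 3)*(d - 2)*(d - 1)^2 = d^4 - 7*d^3 + 17*d^2 - 17*d + 6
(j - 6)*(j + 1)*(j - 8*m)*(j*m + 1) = j^4*m - 8*j^3*m^2 - 5*j^3*m + j^3 + 40*j^2*m^2 - 14*j^2*m - 5*j^2 + 48*j*m^2 + 40*j*m - 6*j + 48*m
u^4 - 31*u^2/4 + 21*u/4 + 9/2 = (u - 2)*(u - 3/2)*(u + 1/2)*(u + 3)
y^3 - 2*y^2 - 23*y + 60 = (y - 4)*(y - 3)*(y + 5)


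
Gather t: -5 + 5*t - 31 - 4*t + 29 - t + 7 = 0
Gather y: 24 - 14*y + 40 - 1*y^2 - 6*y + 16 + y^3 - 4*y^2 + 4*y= y^3 - 5*y^2 - 16*y + 80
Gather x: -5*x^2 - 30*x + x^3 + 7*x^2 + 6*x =x^3 + 2*x^2 - 24*x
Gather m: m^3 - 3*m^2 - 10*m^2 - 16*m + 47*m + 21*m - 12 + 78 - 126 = m^3 - 13*m^2 + 52*m - 60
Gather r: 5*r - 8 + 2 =5*r - 6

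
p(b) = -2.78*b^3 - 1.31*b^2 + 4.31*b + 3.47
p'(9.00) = -694.81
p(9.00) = -2090.47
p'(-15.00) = -1832.89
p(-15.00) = 9026.57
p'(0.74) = -2.20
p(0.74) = 4.82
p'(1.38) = -15.19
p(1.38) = -0.38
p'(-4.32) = -140.02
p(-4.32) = 184.53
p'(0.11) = 3.92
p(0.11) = 3.92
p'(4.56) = -181.06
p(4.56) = -267.71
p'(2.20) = -41.82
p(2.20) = -22.99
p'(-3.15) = -70.19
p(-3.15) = 63.79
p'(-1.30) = -6.38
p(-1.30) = 1.76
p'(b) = -8.34*b^2 - 2.62*b + 4.31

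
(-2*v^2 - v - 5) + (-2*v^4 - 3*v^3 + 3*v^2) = -2*v^4 - 3*v^3 + v^2 - v - 5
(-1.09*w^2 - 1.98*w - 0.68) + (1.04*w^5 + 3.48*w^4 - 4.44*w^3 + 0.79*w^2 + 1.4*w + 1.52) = 1.04*w^5 + 3.48*w^4 - 4.44*w^3 - 0.3*w^2 - 0.58*w + 0.84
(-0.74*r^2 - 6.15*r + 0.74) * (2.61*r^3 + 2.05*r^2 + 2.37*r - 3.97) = -1.9314*r^5 - 17.5685*r^4 - 12.4299*r^3 - 10.1207*r^2 + 26.1693*r - 2.9378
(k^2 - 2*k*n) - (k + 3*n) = k^2 - 2*k*n - k - 3*n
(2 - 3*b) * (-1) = 3*b - 2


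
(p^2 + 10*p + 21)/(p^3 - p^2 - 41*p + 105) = (p + 3)/(p^2 - 8*p + 15)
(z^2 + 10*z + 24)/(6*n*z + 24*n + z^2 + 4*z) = (z + 6)/(6*n + z)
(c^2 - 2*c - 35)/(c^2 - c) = (c^2 - 2*c - 35)/(c*(c - 1))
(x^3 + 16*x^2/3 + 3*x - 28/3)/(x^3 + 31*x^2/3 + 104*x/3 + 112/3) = (x - 1)/(x + 4)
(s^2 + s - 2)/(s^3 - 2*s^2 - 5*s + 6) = 1/(s - 3)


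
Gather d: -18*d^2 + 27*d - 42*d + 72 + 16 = -18*d^2 - 15*d + 88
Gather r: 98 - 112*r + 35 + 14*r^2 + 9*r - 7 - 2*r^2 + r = 12*r^2 - 102*r + 126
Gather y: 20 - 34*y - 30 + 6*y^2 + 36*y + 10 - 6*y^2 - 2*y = 0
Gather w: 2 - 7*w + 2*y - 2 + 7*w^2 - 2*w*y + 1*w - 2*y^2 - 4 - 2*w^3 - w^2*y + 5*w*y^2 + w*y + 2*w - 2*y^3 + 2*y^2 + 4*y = -2*w^3 + w^2*(7 - y) + w*(5*y^2 - y - 4) - 2*y^3 + 6*y - 4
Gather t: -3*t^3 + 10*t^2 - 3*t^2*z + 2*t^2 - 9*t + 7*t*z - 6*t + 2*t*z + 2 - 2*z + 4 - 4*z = -3*t^3 + t^2*(12 - 3*z) + t*(9*z - 15) - 6*z + 6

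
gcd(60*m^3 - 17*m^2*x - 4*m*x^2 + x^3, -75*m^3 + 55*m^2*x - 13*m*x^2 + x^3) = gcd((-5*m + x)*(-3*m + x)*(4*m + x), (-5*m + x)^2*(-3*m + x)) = 15*m^2 - 8*m*x + x^2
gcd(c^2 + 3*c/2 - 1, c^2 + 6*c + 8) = c + 2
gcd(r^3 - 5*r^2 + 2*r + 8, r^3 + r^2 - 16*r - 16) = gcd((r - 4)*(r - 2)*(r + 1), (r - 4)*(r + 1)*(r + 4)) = r^2 - 3*r - 4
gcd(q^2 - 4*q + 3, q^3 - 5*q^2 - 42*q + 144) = q - 3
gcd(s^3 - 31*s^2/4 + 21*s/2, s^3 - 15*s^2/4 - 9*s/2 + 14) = s - 7/4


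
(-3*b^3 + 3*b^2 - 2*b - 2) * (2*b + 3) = -6*b^4 - 3*b^3 + 5*b^2 - 10*b - 6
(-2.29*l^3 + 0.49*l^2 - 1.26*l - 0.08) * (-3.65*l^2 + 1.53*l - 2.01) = 8.3585*l^5 - 5.2922*l^4 + 9.9516*l^3 - 2.6207*l^2 + 2.4102*l + 0.1608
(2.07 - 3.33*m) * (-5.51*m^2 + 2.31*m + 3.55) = 18.3483*m^3 - 19.098*m^2 - 7.0398*m + 7.3485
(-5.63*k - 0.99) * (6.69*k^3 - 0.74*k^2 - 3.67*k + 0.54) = -37.6647*k^4 - 2.4569*k^3 + 21.3947*k^2 + 0.5931*k - 0.5346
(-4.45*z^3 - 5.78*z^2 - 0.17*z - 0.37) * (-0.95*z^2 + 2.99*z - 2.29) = 4.2275*z^5 - 7.8145*z^4 - 6.9302*z^3 + 13.0794*z^2 - 0.717*z + 0.8473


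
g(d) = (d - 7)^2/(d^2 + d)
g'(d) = (-2*d - 1)*(d - 7)^2/(d^2 + d)^2 + (2*d - 14)/(d^2 + d)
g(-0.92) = -852.26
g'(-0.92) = 9942.11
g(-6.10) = 5.52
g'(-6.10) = 1.14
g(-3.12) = 15.48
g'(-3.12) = 9.21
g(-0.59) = -238.15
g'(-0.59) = 239.96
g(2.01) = 4.12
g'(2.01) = -5.06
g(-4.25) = 9.16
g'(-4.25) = 3.35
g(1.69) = 6.20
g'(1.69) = -8.31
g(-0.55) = -230.31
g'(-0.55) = 154.07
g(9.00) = 0.04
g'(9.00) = 0.04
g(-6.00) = 5.63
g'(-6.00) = 1.20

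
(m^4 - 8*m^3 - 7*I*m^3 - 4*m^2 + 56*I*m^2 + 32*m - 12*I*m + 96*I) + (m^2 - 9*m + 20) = m^4 - 8*m^3 - 7*I*m^3 - 3*m^2 + 56*I*m^2 + 23*m - 12*I*m + 20 + 96*I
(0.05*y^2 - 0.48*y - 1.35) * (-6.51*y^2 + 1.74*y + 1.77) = -0.3255*y^4 + 3.2118*y^3 + 8.0418*y^2 - 3.1986*y - 2.3895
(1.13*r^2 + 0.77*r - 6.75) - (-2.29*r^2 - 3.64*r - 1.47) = 3.42*r^2 + 4.41*r - 5.28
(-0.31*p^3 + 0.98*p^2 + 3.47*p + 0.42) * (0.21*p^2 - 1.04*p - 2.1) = -0.0651*p^5 + 0.5282*p^4 + 0.3605*p^3 - 5.5786*p^2 - 7.7238*p - 0.882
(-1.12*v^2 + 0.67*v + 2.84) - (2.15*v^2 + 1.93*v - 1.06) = -3.27*v^2 - 1.26*v + 3.9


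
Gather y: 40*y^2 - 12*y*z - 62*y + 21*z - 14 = 40*y^2 + y*(-12*z - 62) + 21*z - 14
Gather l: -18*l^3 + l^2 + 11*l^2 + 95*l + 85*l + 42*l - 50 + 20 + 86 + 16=-18*l^3 + 12*l^2 + 222*l + 72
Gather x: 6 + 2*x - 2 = 2*x + 4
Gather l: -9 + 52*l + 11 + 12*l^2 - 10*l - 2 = 12*l^2 + 42*l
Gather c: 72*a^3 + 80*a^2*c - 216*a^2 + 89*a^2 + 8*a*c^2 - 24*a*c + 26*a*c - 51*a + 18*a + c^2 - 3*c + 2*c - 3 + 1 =72*a^3 - 127*a^2 - 33*a + c^2*(8*a + 1) + c*(80*a^2 + 2*a - 1) - 2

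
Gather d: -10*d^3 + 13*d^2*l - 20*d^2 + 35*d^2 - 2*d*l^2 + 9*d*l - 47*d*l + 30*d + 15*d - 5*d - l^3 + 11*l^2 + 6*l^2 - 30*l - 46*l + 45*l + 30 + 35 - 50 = -10*d^3 + d^2*(13*l + 15) + d*(-2*l^2 - 38*l + 40) - l^3 + 17*l^2 - 31*l + 15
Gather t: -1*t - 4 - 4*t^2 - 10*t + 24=-4*t^2 - 11*t + 20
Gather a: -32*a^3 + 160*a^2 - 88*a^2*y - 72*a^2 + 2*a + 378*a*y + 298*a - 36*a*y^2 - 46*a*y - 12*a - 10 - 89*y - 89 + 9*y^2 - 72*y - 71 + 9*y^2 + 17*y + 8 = -32*a^3 + a^2*(88 - 88*y) + a*(-36*y^2 + 332*y + 288) + 18*y^2 - 144*y - 162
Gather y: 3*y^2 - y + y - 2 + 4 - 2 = 3*y^2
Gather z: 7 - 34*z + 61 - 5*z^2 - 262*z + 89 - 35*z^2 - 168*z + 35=-40*z^2 - 464*z + 192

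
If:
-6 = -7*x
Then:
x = 6/7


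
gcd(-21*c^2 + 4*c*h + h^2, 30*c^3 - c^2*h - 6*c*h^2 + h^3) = 3*c - h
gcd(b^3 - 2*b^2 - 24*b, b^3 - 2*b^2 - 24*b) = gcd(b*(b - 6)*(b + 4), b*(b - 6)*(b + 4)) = b^3 - 2*b^2 - 24*b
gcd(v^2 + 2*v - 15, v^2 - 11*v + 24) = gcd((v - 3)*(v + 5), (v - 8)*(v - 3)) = v - 3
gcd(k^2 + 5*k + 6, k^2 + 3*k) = k + 3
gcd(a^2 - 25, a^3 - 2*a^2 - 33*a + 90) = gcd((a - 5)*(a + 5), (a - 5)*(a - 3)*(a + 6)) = a - 5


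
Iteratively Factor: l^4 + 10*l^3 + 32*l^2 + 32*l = (l + 4)*(l^3 + 6*l^2 + 8*l) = l*(l + 4)*(l^2 + 6*l + 8) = l*(l + 2)*(l + 4)*(l + 4)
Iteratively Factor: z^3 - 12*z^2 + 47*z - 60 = (z - 4)*(z^2 - 8*z + 15) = (z - 5)*(z - 4)*(z - 3)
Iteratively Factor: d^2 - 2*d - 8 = (d - 4)*(d + 2)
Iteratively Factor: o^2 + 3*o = (o + 3)*(o)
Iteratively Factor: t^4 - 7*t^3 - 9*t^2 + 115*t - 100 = (t - 5)*(t^3 - 2*t^2 - 19*t + 20) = (t - 5)*(t + 4)*(t^2 - 6*t + 5) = (t - 5)*(t - 1)*(t + 4)*(t - 5)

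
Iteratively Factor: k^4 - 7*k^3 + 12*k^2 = (k)*(k^3 - 7*k^2 + 12*k) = k^2*(k^2 - 7*k + 12) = k^2*(k - 3)*(k - 4)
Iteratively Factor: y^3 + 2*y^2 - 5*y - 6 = (y + 3)*(y^2 - y - 2) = (y + 1)*(y + 3)*(y - 2)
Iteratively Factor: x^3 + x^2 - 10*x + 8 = (x - 1)*(x^2 + 2*x - 8) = (x - 1)*(x + 4)*(x - 2)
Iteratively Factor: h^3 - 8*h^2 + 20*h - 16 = (h - 4)*(h^2 - 4*h + 4) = (h - 4)*(h - 2)*(h - 2)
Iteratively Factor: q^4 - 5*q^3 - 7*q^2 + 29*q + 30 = (q + 2)*(q^3 - 7*q^2 + 7*q + 15) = (q - 5)*(q + 2)*(q^2 - 2*q - 3) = (q - 5)*(q - 3)*(q + 2)*(q + 1)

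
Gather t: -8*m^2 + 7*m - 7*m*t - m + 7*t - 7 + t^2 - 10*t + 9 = -8*m^2 + 6*m + t^2 + t*(-7*m - 3) + 2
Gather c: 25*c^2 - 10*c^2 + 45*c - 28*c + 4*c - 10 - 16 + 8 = 15*c^2 + 21*c - 18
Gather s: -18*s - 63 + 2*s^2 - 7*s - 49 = 2*s^2 - 25*s - 112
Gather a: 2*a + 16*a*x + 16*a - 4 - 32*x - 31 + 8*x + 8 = a*(16*x + 18) - 24*x - 27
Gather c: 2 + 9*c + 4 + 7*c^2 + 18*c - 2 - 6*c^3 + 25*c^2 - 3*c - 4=-6*c^3 + 32*c^2 + 24*c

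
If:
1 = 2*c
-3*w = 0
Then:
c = 1/2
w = 0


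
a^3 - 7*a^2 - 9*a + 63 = (a - 7)*(a - 3)*(a + 3)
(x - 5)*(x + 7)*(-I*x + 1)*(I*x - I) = x^4 + x^3 + I*x^3 - 37*x^2 + I*x^2 + 35*x - 37*I*x + 35*I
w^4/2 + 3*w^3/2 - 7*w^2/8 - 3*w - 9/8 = (w/2 + 1/2)*(w - 3/2)*(w + 1/2)*(w + 3)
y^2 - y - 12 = (y - 4)*(y + 3)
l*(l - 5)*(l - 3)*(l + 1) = l^4 - 7*l^3 + 7*l^2 + 15*l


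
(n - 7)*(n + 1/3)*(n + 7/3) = n^3 - 13*n^2/3 - 161*n/9 - 49/9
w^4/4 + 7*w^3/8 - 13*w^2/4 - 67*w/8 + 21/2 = (w/4 + 1)*(w - 3)*(w - 1)*(w + 7/2)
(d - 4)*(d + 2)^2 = d^3 - 12*d - 16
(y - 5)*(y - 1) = y^2 - 6*y + 5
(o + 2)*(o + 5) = o^2 + 7*o + 10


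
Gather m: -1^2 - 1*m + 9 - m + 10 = 18 - 2*m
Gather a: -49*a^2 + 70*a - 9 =-49*a^2 + 70*a - 9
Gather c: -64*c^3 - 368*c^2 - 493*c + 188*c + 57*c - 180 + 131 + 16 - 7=-64*c^3 - 368*c^2 - 248*c - 40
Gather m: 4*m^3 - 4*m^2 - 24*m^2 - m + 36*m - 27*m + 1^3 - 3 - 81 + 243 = 4*m^3 - 28*m^2 + 8*m + 160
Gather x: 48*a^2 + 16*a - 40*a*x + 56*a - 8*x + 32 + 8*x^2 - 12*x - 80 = 48*a^2 + 72*a + 8*x^2 + x*(-40*a - 20) - 48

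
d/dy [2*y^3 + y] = 6*y^2 + 1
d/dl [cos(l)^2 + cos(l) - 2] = -sin(l) - sin(2*l)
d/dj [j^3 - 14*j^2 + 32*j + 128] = 3*j^2 - 28*j + 32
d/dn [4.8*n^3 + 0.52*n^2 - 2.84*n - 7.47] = 14.4*n^2 + 1.04*n - 2.84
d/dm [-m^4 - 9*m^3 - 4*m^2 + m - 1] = -4*m^3 - 27*m^2 - 8*m + 1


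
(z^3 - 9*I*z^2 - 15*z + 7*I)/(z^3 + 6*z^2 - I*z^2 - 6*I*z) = (z^2 - 8*I*z - 7)/(z*(z + 6))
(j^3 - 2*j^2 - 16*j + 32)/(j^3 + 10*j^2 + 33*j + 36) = (j^2 - 6*j + 8)/(j^2 + 6*j + 9)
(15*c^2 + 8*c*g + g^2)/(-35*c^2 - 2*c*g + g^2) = (-3*c - g)/(7*c - g)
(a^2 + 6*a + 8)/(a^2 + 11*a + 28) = (a + 2)/(a + 7)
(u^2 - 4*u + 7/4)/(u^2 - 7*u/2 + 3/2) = (u - 7/2)/(u - 3)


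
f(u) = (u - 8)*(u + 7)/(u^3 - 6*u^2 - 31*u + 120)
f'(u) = (u - 8)*(u + 7)*(-3*u^2 + 12*u + 31)/(u^3 - 6*u^2 - 31*u + 120)^2 + (u - 8)/(u^3 - 6*u^2 - 31*u + 120) + (u + 7)/(u^3 - 6*u^2 - 31*u + 120)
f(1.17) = -0.72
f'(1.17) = -0.37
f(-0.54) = -0.41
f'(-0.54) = -0.09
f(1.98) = -1.26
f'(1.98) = -1.20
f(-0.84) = -0.39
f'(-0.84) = -0.07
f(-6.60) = 0.03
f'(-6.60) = 0.08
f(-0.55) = -0.41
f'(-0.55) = -0.09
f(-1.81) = -0.34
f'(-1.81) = -0.03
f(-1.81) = -0.34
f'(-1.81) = -0.03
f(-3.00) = -0.33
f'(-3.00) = 0.03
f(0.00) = -0.47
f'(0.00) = -0.13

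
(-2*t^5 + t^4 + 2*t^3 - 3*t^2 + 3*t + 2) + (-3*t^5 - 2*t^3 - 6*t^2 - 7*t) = -5*t^5 + t^4 - 9*t^2 - 4*t + 2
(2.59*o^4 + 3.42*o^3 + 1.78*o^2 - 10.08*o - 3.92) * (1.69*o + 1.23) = 4.3771*o^5 + 8.9655*o^4 + 7.2148*o^3 - 14.8458*o^2 - 19.0232*o - 4.8216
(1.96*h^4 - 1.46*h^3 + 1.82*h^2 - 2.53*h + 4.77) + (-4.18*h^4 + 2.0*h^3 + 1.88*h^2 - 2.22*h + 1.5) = -2.22*h^4 + 0.54*h^3 + 3.7*h^2 - 4.75*h + 6.27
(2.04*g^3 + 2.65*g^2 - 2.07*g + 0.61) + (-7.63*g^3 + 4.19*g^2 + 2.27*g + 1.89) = -5.59*g^3 + 6.84*g^2 + 0.2*g + 2.5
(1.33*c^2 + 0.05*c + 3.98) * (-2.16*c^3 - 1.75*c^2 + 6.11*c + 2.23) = -2.8728*c^5 - 2.4355*c^4 - 0.557999999999999*c^3 - 3.6936*c^2 + 24.4293*c + 8.8754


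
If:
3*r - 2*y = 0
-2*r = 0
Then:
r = 0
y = 0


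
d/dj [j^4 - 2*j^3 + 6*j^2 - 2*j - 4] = 4*j^3 - 6*j^2 + 12*j - 2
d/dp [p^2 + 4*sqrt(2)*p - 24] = 2*p + 4*sqrt(2)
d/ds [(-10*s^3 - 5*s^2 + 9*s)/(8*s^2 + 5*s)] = (-80*s^2 - 100*s - 97)/(64*s^2 + 80*s + 25)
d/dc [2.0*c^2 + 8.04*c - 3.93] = 4.0*c + 8.04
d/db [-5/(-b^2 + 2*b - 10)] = 10*(1 - b)/(b^2 - 2*b + 10)^2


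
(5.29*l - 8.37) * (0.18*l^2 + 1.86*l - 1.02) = 0.9522*l^3 + 8.3328*l^2 - 20.964*l + 8.5374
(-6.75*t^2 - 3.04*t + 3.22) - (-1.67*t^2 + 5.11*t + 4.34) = -5.08*t^2 - 8.15*t - 1.12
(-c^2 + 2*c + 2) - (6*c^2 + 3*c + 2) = -7*c^2 - c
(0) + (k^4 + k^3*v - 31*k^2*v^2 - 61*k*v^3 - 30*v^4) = k^4 + k^3*v - 31*k^2*v^2 - 61*k*v^3 - 30*v^4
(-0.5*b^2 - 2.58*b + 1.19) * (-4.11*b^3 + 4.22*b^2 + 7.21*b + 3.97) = 2.055*b^5 + 8.4938*b^4 - 19.3835*b^3 - 15.565*b^2 - 1.6627*b + 4.7243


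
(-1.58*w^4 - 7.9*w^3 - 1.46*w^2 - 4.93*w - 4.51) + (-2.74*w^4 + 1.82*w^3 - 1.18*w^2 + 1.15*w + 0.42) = -4.32*w^4 - 6.08*w^3 - 2.64*w^2 - 3.78*w - 4.09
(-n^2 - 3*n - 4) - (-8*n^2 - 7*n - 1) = 7*n^2 + 4*n - 3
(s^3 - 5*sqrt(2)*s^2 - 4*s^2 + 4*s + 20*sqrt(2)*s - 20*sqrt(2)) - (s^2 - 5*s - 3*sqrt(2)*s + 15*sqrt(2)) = s^3 - 5*sqrt(2)*s^2 - 5*s^2 + 9*s + 23*sqrt(2)*s - 35*sqrt(2)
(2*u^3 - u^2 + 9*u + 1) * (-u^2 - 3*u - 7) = -2*u^5 - 5*u^4 - 20*u^3 - 21*u^2 - 66*u - 7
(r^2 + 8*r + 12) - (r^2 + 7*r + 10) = r + 2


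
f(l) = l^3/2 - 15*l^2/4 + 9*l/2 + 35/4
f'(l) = 3*l^2/2 - 15*l/2 + 9/2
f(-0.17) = 7.87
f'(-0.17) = 5.82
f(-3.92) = -96.63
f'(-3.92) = 56.95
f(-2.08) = -21.33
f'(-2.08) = 26.59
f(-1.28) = -4.20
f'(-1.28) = 16.56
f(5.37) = 2.20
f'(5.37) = 7.48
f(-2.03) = -20.02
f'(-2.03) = 25.91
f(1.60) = 8.40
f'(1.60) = -3.66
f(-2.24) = -25.77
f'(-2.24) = 28.83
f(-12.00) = -1449.25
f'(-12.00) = 310.50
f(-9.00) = -700.00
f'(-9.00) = 193.50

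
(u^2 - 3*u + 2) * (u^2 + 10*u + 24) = u^4 + 7*u^3 - 4*u^2 - 52*u + 48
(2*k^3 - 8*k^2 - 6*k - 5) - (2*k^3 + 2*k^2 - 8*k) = -10*k^2 + 2*k - 5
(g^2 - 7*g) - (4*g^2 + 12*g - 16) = -3*g^2 - 19*g + 16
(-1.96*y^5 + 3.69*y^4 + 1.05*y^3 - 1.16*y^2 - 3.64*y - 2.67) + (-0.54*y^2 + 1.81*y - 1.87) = -1.96*y^5 + 3.69*y^4 + 1.05*y^3 - 1.7*y^2 - 1.83*y - 4.54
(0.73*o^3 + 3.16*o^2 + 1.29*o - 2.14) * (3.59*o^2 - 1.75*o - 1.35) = 2.6207*o^5 + 10.0669*o^4 - 1.8844*o^3 - 14.2061*o^2 + 2.0035*o + 2.889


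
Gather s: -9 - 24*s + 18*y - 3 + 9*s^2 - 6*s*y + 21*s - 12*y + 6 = 9*s^2 + s*(-6*y - 3) + 6*y - 6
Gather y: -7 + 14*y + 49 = 14*y + 42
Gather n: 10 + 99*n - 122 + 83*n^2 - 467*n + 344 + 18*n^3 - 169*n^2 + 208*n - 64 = 18*n^3 - 86*n^2 - 160*n + 168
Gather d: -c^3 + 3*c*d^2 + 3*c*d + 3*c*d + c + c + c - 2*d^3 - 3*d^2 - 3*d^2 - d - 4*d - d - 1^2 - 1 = -c^3 + 3*c - 2*d^3 + d^2*(3*c - 6) + d*(6*c - 6) - 2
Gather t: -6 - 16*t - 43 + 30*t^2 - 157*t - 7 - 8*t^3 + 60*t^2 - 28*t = -8*t^3 + 90*t^2 - 201*t - 56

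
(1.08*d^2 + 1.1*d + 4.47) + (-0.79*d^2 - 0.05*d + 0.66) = 0.29*d^2 + 1.05*d + 5.13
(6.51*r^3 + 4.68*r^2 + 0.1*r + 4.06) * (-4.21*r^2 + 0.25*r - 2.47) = -27.4071*r^5 - 18.0753*r^4 - 15.3307*r^3 - 28.6272*r^2 + 0.768*r - 10.0282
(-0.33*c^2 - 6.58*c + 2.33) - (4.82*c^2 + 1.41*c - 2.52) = -5.15*c^2 - 7.99*c + 4.85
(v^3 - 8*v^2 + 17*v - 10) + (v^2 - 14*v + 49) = v^3 - 7*v^2 + 3*v + 39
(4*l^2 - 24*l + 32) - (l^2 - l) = 3*l^2 - 23*l + 32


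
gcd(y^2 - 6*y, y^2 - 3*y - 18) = y - 6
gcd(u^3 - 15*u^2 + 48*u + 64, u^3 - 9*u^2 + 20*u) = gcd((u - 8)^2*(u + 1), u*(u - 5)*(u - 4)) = 1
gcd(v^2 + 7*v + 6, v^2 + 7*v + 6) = v^2 + 7*v + 6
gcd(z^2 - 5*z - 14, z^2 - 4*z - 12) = z + 2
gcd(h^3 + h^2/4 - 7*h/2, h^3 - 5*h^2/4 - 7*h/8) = h^2 - 7*h/4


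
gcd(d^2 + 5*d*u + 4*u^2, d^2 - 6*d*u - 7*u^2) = d + u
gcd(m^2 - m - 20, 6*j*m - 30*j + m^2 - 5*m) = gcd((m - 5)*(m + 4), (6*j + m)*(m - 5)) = m - 5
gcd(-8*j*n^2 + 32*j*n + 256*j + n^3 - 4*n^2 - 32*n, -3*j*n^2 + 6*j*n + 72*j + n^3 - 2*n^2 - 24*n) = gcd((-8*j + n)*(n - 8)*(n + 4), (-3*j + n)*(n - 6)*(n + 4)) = n + 4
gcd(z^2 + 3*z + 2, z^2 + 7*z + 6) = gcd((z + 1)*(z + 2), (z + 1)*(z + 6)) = z + 1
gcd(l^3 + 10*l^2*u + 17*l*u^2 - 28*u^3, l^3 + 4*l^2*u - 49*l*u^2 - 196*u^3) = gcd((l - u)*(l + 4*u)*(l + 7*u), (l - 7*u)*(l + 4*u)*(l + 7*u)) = l^2 + 11*l*u + 28*u^2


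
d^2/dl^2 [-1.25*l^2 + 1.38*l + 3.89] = -2.50000000000000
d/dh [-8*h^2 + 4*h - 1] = 4 - 16*h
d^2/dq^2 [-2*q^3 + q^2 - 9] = 2 - 12*q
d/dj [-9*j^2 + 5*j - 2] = 5 - 18*j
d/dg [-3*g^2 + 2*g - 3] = 2 - 6*g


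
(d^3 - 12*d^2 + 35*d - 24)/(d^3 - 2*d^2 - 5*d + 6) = (d - 8)/(d + 2)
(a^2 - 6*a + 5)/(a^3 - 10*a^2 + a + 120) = (a - 1)/(a^2 - 5*a - 24)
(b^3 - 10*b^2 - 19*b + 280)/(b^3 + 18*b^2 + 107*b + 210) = (b^2 - 15*b + 56)/(b^2 + 13*b + 42)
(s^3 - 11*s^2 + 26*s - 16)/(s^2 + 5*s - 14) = (s^2 - 9*s + 8)/(s + 7)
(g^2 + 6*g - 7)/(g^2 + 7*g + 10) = (g^2 + 6*g - 7)/(g^2 + 7*g + 10)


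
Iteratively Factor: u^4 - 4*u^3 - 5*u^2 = (u + 1)*(u^3 - 5*u^2) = u*(u + 1)*(u^2 - 5*u) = u^2*(u + 1)*(u - 5)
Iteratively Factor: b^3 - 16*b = (b - 4)*(b^2 + 4*b) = b*(b - 4)*(b + 4)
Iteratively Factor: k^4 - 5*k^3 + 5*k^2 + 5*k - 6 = (k - 3)*(k^3 - 2*k^2 - k + 2) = (k - 3)*(k - 1)*(k^2 - k - 2) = (k - 3)*(k - 1)*(k + 1)*(k - 2)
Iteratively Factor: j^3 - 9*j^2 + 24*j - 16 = (j - 1)*(j^2 - 8*j + 16) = (j - 4)*(j - 1)*(j - 4)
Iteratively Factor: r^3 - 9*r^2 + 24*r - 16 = (r - 4)*(r^2 - 5*r + 4) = (r - 4)^2*(r - 1)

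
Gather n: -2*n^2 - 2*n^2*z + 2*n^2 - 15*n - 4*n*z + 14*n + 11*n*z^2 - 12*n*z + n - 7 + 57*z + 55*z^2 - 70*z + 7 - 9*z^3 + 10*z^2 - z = -2*n^2*z + n*(11*z^2 - 16*z) - 9*z^3 + 65*z^2 - 14*z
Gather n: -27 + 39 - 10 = 2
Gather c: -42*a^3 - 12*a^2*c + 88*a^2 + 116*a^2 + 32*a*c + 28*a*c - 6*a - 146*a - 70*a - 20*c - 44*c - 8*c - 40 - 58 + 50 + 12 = -42*a^3 + 204*a^2 - 222*a + c*(-12*a^2 + 60*a - 72) - 36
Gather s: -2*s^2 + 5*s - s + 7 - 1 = -2*s^2 + 4*s + 6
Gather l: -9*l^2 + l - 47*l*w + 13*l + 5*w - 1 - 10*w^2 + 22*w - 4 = -9*l^2 + l*(14 - 47*w) - 10*w^2 + 27*w - 5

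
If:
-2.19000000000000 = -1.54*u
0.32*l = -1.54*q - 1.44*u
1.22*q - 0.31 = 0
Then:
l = -7.62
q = 0.25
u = 1.42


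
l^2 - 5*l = l*(l - 5)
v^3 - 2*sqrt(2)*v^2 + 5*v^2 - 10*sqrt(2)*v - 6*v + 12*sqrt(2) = (v - 1)*(v + 6)*(v - 2*sqrt(2))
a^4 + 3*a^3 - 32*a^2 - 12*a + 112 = (a - 4)*(a - 2)*(a + 2)*(a + 7)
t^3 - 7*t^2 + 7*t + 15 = (t - 5)*(t - 3)*(t + 1)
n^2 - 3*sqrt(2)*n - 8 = (n - 4*sqrt(2))*(n + sqrt(2))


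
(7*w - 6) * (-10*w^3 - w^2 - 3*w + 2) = -70*w^4 + 53*w^3 - 15*w^2 + 32*w - 12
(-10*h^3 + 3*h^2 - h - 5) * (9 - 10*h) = 100*h^4 - 120*h^3 + 37*h^2 + 41*h - 45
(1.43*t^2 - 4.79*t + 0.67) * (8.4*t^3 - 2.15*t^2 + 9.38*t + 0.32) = 12.012*t^5 - 43.3105*t^4 + 29.3399*t^3 - 45.9131*t^2 + 4.7518*t + 0.2144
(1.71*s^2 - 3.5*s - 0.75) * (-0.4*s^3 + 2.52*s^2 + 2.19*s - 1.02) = -0.684*s^5 + 5.7092*s^4 - 4.7751*s^3 - 11.2992*s^2 + 1.9275*s + 0.765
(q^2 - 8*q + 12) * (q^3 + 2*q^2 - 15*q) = q^5 - 6*q^4 - 19*q^3 + 144*q^2 - 180*q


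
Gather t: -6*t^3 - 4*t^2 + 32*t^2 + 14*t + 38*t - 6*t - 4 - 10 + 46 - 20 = -6*t^3 + 28*t^2 + 46*t + 12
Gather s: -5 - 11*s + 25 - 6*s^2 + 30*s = -6*s^2 + 19*s + 20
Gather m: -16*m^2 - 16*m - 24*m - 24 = -16*m^2 - 40*m - 24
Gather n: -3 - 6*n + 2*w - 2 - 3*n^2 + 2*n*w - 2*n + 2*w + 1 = -3*n^2 + n*(2*w - 8) + 4*w - 4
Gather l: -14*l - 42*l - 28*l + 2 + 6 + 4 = 12 - 84*l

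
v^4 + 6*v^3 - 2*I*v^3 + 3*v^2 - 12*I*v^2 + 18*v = v*(v + 6)*(v - 3*I)*(v + I)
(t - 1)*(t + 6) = t^2 + 5*t - 6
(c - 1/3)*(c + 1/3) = c^2 - 1/9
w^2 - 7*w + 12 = (w - 4)*(w - 3)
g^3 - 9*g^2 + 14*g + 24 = (g - 6)*(g - 4)*(g + 1)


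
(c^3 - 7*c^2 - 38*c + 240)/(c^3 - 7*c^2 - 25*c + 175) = (c^2 - 2*c - 48)/(c^2 - 2*c - 35)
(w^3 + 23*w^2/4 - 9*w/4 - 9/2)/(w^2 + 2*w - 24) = (4*w^2 - w - 3)/(4*(w - 4))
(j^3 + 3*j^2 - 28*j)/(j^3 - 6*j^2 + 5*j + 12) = j*(j + 7)/(j^2 - 2*j - 3)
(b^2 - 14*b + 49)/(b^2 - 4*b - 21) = (b - 7)/(b + 3)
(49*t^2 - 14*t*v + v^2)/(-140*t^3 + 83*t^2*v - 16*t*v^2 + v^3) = (-7*t + v)/(20*t^2 - 9*t*v + v^2)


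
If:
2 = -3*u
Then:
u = -2/3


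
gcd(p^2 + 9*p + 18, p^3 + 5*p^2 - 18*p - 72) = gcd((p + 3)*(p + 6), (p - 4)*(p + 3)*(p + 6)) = p^2 + 9*p + 18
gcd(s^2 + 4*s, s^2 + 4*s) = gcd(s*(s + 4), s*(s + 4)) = s^2 + 4*s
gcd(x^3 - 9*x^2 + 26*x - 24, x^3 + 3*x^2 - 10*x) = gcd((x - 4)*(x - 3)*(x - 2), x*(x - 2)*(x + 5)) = x - 2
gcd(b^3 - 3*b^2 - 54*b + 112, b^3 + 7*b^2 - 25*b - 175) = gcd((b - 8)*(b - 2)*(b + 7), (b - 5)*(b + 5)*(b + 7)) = b + 7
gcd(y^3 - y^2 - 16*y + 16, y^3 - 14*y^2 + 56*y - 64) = y - 4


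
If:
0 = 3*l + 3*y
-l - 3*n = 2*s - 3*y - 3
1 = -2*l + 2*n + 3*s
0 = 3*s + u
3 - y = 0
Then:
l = -3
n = 11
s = -9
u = 27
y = 3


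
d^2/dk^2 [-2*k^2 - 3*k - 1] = -4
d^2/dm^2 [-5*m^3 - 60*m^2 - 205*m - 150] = -30*m - 120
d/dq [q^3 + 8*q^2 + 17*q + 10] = 3*q^2 + 16*q + 17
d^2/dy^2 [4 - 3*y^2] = -6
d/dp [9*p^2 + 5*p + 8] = 18*p + 5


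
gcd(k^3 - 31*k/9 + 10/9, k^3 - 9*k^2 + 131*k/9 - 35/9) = k^2 - 2*k + 5/9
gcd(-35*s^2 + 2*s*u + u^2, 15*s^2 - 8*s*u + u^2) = 5*s - u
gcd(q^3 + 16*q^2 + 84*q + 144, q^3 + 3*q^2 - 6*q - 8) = q + 4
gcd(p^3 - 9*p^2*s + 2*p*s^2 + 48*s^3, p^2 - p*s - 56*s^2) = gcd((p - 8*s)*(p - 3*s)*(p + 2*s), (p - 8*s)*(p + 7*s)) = p - 8*s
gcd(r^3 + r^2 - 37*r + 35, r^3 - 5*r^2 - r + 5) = r^2 - 6*r + 5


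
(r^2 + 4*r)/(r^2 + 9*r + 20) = r/(r + 5)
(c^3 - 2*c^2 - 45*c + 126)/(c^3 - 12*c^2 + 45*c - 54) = (c + 7)/(c - 3)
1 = 1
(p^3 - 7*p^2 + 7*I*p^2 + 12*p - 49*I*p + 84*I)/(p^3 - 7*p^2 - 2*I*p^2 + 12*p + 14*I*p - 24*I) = (p + 7*I)/(p - 2*I)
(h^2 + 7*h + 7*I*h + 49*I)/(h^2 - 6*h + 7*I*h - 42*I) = (h + 7)/(h - 6)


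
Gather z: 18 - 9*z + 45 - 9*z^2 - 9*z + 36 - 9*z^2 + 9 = -18*z^2 - 18*z + 108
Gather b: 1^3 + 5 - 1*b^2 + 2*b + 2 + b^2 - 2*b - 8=0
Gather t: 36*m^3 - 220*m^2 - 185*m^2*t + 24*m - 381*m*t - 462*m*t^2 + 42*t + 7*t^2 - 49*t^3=36*m^3 - 220*m^2 + 24*m - 49*t^3 + t^2*(7 - 462*m) + t*(-185*m^2 - 381*m + 42)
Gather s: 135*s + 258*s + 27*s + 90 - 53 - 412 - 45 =420*s - 420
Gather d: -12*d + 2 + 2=4 - 12*d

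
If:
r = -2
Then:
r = -2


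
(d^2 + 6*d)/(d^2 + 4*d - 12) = d/(d - 2)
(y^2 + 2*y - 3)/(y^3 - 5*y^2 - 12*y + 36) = (y - 1)/(y^2 - 8*y + 12)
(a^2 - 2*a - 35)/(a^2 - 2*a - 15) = (-a^2 + 2*a + 35)/(-a^2 + 2*a + 15)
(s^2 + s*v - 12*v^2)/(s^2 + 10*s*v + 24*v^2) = (s - 3*v)/(s + 6*v)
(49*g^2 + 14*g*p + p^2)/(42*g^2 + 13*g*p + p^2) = (7*g + p)/(6*g + p)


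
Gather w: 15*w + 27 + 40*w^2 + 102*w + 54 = 40*w^2 + 117*w + 81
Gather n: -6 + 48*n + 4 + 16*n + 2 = 64*n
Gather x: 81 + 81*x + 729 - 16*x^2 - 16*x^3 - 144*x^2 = -16*x^3 - 160*x^2 + 81*x + 810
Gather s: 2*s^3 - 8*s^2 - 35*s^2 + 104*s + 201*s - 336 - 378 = 2*s^3 - 43*s^2 + 305*s - 714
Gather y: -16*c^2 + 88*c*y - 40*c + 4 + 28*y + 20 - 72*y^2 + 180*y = -16*c^2 - 40*c - 72*y^2 + y*(88*c + 208) + 24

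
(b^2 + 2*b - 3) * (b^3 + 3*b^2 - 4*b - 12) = b^5 + 5*b^4 - b^3 - 29*b^2 - 12*b + 36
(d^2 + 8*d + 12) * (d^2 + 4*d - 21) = d^4 + 12*d^3 + 23*d^2 - 120*d - 252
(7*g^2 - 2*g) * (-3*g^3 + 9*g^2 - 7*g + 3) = -21*g^5 + 69*g^4 - 67*g^3 + 35*g^2 - 6*g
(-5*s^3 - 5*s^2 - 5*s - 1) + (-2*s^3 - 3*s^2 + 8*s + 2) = -7*s^3 - 8*s^2 + 3*s + 1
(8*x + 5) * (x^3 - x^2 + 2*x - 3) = 8*x^4 - 3*x^3 + 11*x^2 - 14*x - 15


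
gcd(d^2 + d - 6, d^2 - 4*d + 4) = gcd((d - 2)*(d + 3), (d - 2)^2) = d - 2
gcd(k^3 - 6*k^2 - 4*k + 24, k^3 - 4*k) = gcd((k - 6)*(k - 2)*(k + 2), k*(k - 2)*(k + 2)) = k^2 - 4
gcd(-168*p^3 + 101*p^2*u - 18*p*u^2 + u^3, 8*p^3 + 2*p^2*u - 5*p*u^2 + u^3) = 1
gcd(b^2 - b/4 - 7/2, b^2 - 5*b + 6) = b - 2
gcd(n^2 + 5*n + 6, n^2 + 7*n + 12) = n + 3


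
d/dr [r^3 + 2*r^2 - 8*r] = 3*r^2 + 4*r - 8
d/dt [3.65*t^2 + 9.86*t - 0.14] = 7.3*t + 9.86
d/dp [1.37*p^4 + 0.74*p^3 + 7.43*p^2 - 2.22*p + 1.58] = 5.48*p^3 + 2.22*p^2 + 14.86*p - 2.22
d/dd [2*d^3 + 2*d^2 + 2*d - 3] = 6*d^2 + 4*d + 2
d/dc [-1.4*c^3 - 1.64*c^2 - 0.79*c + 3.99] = -4.2*c^2 - 3.28*c - 0.79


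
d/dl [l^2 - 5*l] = 2*l - 5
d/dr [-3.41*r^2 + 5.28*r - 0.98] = 5.28 - 6.82*r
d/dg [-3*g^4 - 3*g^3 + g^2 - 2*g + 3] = -12*g^3 - 9*g^2 + 2*g - 2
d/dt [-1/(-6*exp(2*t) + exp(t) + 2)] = (1 - 12*exp(t))*exp(t)/(-6*exp(2*t) + exp(t) + 2)^2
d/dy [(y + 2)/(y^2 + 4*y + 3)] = (y^2 + 4*y - 2*(y + 2)^2 + 3)/(y^2 + 4*y + 3)^2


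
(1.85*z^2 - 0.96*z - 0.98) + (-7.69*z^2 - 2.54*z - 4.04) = -5.84*z^2 - 3.5*z - 5.02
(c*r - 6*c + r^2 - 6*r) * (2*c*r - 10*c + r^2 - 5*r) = 2*c^2*r^2 - 22*c^2*r + 60*c^2 + 3*c*r^3 - 33*c*r^2 + 90*c*r + r^4 - 11*r^3 + 30*r^2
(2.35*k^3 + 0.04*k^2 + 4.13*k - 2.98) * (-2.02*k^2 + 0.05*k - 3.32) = -4.747*k^5 + 0.0367*k^4 - 16.1426*k^3 + 6.0933*k^2 - 13.8606*k + 9.8936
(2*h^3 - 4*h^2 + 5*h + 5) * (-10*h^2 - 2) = -20*h^5 + 40*h^4 - 54*h^3 - 42*h^2 - 10*h - 10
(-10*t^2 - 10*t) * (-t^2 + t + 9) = 10*t^4 - 100*t^2 - 90*t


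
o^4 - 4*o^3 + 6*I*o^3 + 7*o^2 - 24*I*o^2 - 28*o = o*(o - 4)*(o - I)*(o + 7*I)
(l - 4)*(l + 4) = l^2 - 16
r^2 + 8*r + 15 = (r + 3)*(r + 5)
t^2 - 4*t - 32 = (t - 8)*(t + 4)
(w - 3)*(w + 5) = w^2 + 2*w - 15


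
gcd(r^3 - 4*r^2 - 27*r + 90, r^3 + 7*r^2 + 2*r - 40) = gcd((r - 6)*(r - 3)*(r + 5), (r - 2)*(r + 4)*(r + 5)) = r + 5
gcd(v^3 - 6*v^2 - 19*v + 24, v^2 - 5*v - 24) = v^2 - 5*v - 24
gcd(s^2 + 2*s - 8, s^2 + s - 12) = s + 4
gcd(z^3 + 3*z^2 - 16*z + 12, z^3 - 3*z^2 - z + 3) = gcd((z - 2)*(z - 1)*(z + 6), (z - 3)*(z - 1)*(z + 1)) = z - 1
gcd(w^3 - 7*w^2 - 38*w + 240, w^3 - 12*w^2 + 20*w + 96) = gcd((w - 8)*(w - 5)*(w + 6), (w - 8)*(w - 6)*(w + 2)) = w - 8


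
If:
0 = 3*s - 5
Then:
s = 5/3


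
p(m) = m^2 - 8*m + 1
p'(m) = 2*m - 8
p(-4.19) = 52.08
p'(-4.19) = -16.38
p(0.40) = -2.04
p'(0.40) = -7.20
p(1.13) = -6.76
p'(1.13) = -5.74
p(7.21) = -4.70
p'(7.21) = 6.42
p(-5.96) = 84.20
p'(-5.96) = -19.92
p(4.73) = -14.47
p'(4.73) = 1.46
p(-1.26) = 12.67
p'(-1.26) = -10.52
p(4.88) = -14.23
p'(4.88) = 1.76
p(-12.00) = 241.00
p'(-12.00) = -32.00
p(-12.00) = 241.00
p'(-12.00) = -32.00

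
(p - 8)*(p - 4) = p^2 - 12*p + 32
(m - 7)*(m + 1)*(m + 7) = m^3 + m^2 - 49*m - 49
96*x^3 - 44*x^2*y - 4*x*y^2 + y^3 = (-8*x + y)*(-2*x + y)*(6*x + y)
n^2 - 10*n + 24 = (n - 6)*(n - 4)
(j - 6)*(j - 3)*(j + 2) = j^3 - 7*j^2 + 36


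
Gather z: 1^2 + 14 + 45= 60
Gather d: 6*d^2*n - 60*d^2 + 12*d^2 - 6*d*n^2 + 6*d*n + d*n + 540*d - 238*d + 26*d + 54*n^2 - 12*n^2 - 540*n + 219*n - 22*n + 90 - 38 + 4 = d^2*(6*n - 48) + d*(-6*n^2 + 7*n + 328) + 42*n^2 - 343*n + 56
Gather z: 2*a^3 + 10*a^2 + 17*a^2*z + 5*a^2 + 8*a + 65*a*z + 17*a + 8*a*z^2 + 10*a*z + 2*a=2*a^3 + 15*a^2 + 8*a*z^2 + 27*a + z*(17*a^2 + 75*a)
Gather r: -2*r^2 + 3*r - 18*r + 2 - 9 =-2*r^2 - 15*r - 7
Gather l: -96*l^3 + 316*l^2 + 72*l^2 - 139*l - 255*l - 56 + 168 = -96*l^3 + 388*l^2 - 394*l + 112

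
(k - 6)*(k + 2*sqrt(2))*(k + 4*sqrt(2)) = k^3 - 6*k^2 + 6*sqrt(2)*k^2 - 36*sqrt(2)*k + 16*k - 96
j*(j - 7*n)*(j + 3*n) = j^3 - 4*j^2*n - 21*j*n^2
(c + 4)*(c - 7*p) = c^2 - 7*c*p + 4*c - 28*p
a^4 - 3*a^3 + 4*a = a*(a - 2)^2*(a + 1)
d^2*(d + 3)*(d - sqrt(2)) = d^4 - sqrt(2)*d^3 + 3*d^3 - 3*sqrt(2)*d^2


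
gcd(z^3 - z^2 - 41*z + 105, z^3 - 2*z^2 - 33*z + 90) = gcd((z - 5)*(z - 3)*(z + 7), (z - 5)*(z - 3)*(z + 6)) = z^2 - 8*z + 15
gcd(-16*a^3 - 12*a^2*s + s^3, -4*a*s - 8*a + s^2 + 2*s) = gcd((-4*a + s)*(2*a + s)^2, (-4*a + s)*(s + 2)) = -4*a + s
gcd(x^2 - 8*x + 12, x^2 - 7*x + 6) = x - 6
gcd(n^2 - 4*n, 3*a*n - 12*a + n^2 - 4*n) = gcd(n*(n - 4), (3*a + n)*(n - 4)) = n - 4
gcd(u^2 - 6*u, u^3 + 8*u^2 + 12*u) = u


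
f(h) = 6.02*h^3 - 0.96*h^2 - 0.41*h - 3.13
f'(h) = 18.06*h^2 - 1.92*h - 0.41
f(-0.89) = -7.77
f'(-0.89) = 15.60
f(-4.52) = -576.81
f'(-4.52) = 377.24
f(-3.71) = -322.23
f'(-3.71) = 255.29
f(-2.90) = -156.84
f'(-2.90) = 157.04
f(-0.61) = -4.60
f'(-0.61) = 7.48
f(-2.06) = -58.98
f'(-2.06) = 80.18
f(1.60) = 18.41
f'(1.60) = 42.75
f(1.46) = 12.96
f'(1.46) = 35.28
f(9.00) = 4304.00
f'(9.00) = 1445.17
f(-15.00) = -20530.48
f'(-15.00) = 4091.89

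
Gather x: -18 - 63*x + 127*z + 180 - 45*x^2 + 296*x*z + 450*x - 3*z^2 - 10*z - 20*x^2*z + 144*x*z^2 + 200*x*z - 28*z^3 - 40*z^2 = x^2*(-20*z - 45) + x*(144*z^2 + 496*z + 387) - 28*z^3 - 43*z^2 + 117*z + 162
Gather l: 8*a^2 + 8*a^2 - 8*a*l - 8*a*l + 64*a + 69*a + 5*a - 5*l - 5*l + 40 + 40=16*a^2 + 138*a + l*(-16*a - 10) + 80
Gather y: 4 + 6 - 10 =0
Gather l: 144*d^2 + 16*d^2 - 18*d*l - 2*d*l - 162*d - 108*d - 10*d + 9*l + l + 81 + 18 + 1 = 160*d^2 - 280*d + l*(10 - 20*d) + 100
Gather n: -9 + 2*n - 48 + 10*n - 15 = 12*n - 72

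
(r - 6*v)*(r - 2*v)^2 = r^3 - 10*r^2*v + 28*r*v^2 - 24*v^3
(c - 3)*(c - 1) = c^2 - 4*c + 3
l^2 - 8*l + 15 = (l - 5)*(l - 3)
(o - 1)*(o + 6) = o^2 + 5*o - 6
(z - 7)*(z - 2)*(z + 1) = z^3 - 8*z^2 + 5*z + 14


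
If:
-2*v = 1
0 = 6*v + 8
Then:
No Solution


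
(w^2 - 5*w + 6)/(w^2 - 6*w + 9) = (w - 2)/(w - 3)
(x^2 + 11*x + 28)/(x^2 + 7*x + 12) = (x + 7)/(x + 3)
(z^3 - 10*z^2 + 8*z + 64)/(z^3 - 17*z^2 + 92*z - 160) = (z + 2)/(z - 5)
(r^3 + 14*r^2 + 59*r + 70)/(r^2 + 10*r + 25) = (r^2 + 9*r + 14)/(r + 5)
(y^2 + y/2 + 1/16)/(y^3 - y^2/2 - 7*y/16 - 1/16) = 1/(y - 1)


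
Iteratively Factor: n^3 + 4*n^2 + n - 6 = (n + 3)*(n^2 + n - 2) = (n - 1)*(n + 3)*(n + 2)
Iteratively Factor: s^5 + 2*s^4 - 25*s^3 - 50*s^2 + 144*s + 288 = (s - 3)*(s^4 + 5*s^3 - 10*s^2 - 80*s - 96) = (s - 3)*(s + 2)*(s^3 + 3*s^2 - 16*s - 48) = (s - 3)*(s + 2)*(s + 4)*(s^2 - s - 12) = (s - 3)*(s + 2)*(s + 3)*(s + 4)*(s - 4)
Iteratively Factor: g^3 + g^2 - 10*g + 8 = (g - 1)*(g^2 + 2*g - 8) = (g - 2)*(g - 1)*(g + 4)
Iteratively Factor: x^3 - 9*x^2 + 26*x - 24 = (x - 3)*(x^2 - 6*x + 8) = (x - 3)*(x - 2)*(x - 4)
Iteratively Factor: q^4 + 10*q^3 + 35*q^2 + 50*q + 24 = (q + 4)*(q^3 + 6*q^2 + 11*q + 6) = (q + 1)*(q + 4)*(q^2 + 5*q + 6) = (q + 1)*(q + 2)*(q + 4)*(q + 3)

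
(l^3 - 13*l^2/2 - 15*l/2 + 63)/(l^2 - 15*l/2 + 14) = (l^2 - 3*l - 18)/(l - 4)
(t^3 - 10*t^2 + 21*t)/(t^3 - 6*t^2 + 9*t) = (t - 7)/(t - 3)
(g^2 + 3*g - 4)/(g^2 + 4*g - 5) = (g + 4)/(g + 5)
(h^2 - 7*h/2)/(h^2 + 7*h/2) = (2*h - 7)/(2*h + 7)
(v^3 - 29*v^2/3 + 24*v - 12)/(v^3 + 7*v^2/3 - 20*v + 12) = (v - 6)/(v + 6)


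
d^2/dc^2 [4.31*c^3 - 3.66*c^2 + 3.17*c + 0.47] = 25.86*c - 7.32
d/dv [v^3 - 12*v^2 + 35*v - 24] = 3*v^2 - 24*v + 35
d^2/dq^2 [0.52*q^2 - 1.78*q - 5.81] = 1.04000000000000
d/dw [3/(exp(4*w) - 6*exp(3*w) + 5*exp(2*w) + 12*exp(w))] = 6*(-2*exp(3*w) + 9*exp(2*w) - 5*exp(w) - 6)*exp(-w)/(exp(3*w) - 6*exp(2*w) + 5*exp(w) + 12)^2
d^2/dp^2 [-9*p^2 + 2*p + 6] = -18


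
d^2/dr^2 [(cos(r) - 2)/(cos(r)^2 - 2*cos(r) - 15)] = (9*sin(r)^4*cos(r) - 6*sin(r)^4 + 158*sin(r)^2 + 491*cos(r)/2 + 27*cos(3*r) - cos(5*r)/2 - 16)/(sin(r)^2 + 2*cos(r) + 14)^3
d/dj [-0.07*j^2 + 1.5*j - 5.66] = 1.5 - 0.14*j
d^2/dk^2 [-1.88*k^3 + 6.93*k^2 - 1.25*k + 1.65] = 13.86 - 11.28*k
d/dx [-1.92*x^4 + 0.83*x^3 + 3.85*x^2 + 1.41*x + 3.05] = -7.68*x^3 + 2.49*x^2 + 7.7*x + 1.41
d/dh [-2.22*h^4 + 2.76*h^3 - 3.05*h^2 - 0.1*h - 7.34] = -8.88*h^3 + 8.28*h^2 - 6.1*h - 0.1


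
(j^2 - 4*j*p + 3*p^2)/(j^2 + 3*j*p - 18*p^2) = (j - p)/(j + 6*p)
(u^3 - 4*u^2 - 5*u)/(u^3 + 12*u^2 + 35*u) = (u^2 - 4*u - 5)/(u^2 + 12*u + 35)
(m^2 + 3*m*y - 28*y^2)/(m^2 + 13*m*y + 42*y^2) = (m - 4*y)/(m + 6*y)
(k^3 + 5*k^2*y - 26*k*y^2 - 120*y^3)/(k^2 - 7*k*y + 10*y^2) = (-k^2 - 10*k*y - 24*y^2)/(-k + 2*y)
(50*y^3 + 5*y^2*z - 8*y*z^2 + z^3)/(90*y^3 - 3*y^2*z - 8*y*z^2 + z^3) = (10*y^2 + 3*y*z - z^2)/(18*y^2 + 3*y*z - z^2)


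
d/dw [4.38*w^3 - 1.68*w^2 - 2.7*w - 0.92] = 13.14*w^2 - 3.36*w - 2.7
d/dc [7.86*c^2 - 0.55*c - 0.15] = 15.72*c - 0.55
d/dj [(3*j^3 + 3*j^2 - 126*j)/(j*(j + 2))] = 3*(j^2 + 4*j + 44)/(j^2 + 4*j + 4)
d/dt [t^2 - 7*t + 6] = 2*t - 7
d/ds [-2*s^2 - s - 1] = -4*s - 1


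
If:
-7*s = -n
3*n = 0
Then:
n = 0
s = 0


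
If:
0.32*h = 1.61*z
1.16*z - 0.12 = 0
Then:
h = 0.52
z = 0.10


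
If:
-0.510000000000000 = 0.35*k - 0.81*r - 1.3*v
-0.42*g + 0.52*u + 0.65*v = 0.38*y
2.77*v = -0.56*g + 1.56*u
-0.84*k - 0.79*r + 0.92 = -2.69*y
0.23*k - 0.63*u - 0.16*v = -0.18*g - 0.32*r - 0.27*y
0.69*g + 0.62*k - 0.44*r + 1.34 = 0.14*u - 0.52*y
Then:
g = -0.35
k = -1.09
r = 0.46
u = -0.45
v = -0.18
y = -0.55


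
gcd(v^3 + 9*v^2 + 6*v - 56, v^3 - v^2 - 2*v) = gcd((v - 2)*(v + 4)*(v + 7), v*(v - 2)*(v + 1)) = v - 2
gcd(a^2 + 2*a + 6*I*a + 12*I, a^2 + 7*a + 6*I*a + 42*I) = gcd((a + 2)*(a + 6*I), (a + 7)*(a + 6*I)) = a + 6*I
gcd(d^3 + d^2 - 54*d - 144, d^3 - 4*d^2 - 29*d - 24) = d^2 - 5*d - 24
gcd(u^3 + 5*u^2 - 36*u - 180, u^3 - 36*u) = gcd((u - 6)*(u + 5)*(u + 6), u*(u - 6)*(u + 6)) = u^2 - 36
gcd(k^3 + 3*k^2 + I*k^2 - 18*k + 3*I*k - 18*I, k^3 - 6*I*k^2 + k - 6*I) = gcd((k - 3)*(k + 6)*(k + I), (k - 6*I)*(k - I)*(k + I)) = k + I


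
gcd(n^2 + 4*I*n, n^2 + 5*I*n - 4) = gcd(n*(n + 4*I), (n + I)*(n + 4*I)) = n + 4*I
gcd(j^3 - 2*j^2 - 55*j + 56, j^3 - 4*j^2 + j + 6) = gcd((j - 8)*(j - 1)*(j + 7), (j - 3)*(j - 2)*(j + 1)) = 1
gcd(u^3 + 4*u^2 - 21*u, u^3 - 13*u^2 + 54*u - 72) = u - 3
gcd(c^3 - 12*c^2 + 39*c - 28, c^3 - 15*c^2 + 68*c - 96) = c - 4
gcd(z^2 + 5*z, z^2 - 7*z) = z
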